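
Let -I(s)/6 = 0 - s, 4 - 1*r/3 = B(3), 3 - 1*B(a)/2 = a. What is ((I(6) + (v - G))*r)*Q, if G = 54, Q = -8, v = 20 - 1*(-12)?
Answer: -1344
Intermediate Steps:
B(a) = 6 - 2*a
r = 12 (r = 12 - 3*(6 - 2*3) = 12 - 3*(6 - 6) = 12 - 3*0 = 12 + 0 = 12)
v = 32 (v = 20 + 12 = 32)
I(s) = 6*s (I(s) = -6*(0 - s) = -(-6)*s = 6*s)
((I(6) + (v - G))*r)*Q = ((6*6 + (32 - 1*54))*12)*(-8) = ((36 + (32 - 54))*12)*(-8) = ((36 - 22)*12)*(-8) = (14*12)*(-8) = 168*(-8) = -1344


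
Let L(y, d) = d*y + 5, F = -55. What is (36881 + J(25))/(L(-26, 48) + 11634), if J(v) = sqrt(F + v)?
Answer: 36881/10391 + I*sqrt(30)/10391 ≈ 3.5493 + 0.00052711*I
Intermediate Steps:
L(y, d) = 5 + d*y
J(v) = sqrt(-55 + v)
(36881 + J(25))/(L(-26, 48) + 11634) = (36881 + sqrt(-55 + 25))/((5 + 48*(-26)) + 11634) = (36881 + sqrt(-30))/((5 - 1248) + 11634) = (36881 + I*sqrt(30))/(-1243 + 11634) = (36881 + I*sqrt(30))/10391 = (36881 + I*sqrt(30))*(1/10391) = 36881/10391 + I*sqrt(30)/10391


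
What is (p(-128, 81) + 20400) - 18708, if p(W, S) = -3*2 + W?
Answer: 1558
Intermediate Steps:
p(W, S) = -6 + W
(p(-128, 81) + 20400) - 18708 = ((-6 - 128) + 20400) - 18708 = (-134 + 20400) - 18708 = 20266 - 18708 = 1558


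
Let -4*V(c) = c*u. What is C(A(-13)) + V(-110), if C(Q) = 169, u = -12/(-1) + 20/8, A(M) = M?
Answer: 2271/4 ≈ 567.75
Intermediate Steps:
u = 29/2 (u = -12*(-1) + 20*(1/8) = 12 + 5/2 = 29/2 ≈ 14.500)
V(c) = -29*c/8 (V(c) = -c*29/(4*2) = -29*c/8)
C(A(-13)) + V(-110) = 169 - 29/8*(-110) = 169 + 1595/4 = 2271/4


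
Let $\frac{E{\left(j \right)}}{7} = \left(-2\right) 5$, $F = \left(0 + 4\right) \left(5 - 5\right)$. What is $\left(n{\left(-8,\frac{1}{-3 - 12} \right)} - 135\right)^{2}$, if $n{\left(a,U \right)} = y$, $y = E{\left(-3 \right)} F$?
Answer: $18225$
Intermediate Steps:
$F = 0$ ($F = 4 \cdot 0 = 0$)
$E{\left(j \right)} = -70$ ($E{\left(j \right)} = 7 \left(\left(-2\right) 5\right) = 7 \left(-10\right) = -70$)
$y = 0$ ($y = \left(-70\right) 0 = 0$)
$n{\left(a,U \right)} = 0$
$\left(n{\left(-8,\frac{1}{-3 - 12} \right)} - 135\right)^{2} = \left(0 - 135\right)^{2} = \left(-135\right)^{2} = 18225$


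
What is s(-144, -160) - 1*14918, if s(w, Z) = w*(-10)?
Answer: -13478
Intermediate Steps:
s(w, Z) = -10*w
s(-144, -160) - 1*14918 = -10*(-144) - 1*14918 = 1440 - 14918 = -13478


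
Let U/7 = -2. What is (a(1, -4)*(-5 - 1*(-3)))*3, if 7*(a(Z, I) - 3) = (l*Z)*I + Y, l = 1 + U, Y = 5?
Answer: -468/7 ≈ -66.857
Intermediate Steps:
U = -14 (U = 7*(-2) = -14)
l = -13 (l = 1 - 14 = -13)
a(Z, I) = 26/7 - 13*I*Z/7 (a(Z, I) = 3 + ((-13*Z)*I + 5)/7 = 3 + (-13*I*Z + 5)/7 = 3 + (5 - 13*I*Z)/7 = 3 + (5/7 - 13*I*Z/7) = 26/7 - 13*I*Z/7)
(a(1, -4)*(-5 - 1*(-3)))*3 = ((26/7 - 13/7*(-4)*1)*(-5 - 1*(-3)))*3 = ((26/7 + 52/7)*(-5 + 3))*3 = ((78/7)*(-2))*3 = -156/7*3 = -468/7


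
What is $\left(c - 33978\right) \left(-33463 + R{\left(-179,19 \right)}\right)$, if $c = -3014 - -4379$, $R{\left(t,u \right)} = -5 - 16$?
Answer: $1092013692$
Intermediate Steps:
$R{\left(t,u \right)} = -21$ ($R{\left(t,u \right)} = -5 - 16 = -21$)
$c = 1365$ ($c = -3014 + 4379 = 1365$)
$\left(c - 33978\right) \left(-33463 + R{\left(-179,19 \right)}\right) = \left(1365 - 33978\right) \left(-33463 - 21\right) = \left(-32613\right) \left(-33484\right) = 1092013692$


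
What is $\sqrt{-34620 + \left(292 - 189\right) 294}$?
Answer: $3 i \sqrt{482} \approx 65.864 i$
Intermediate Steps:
$\sqrt{-34620 + \left(292 - 189\right) 294} = \sqrt{-34620 + 103 \cdot 294} = \sqrt{-34620 + 30282} = \sqrt{-4338} = 3 i \sqrt{482}$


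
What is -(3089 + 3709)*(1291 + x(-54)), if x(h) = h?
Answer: -8409126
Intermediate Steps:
-(3089 + 3709)*(1291 + x(-54)) = -(3089 + 3709)*(1291 - 54) = -6798*1237 = -1*8409126 = -8409126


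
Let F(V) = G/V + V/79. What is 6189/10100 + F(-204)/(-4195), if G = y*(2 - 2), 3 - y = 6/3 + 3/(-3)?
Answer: 410625189/669438100 ≈ 0.61339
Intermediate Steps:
y = 2 (y = 3 - (6/3 + 3/(-3)) = 3 - (6*(⅓) + 3*(-⅓)) = 3 - (2 - 1) = 3 - 1*1 = 3 - 1 = 2)
G = 0 (G = 2*(2 - 2) = 2*0 = 0)
F(V) = V/79 (F(V) = 0/V + V/79 = 0 + V*(1/79) = 0 + V/79 = V/79)
6189/10100 + F(-204)/(-4195) = 6189/10100 + ((1/79)*(-204))/(-4195) = 6189*(1/10100) - 204/79*(-1/4195) = 6189/10100 + 204/331405 = 410625189/669438100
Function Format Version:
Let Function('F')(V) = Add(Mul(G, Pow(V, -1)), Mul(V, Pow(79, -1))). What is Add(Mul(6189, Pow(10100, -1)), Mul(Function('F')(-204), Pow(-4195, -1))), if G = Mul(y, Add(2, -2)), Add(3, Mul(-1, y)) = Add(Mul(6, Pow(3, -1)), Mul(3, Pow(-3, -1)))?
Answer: Rational(410625189, 669438100) ≈ 0.61339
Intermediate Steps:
y = 2 (y = Add(3, Mul(-1, Add(Mul(6, Pow(3, -1)), Mul(3, Pow(-3, -1))))) = Add(3, Mul(-1, Add(Mul(6, Rational(1, 3)), Mul(3, Rational(-1, 3))))) = Add(3, Mul(-1, Add(2, -1))) = Add(3, Mul(-1, 1)) = Add(3, -1) = 2)
G = 0 (G = Mul(2, Add(2, -2)) = Mul(2, 0) = 0)
Function('F')(V) = Mul(Rational(1, 79), V) (Function('F')(V) = Add(Mul(0, Pow(V, -1)), Mul(V, Pow(79, -1))) = Add(0, Mul(V, Rational(1, 79))) = Add(0, Mul(Rational(1, 79), V)) = Mul(Rational(1, 79), V))
Add(Mul(6189, Pow(10100, -1)), Mul(Function('F')(-204), Pow(-4195, -1))) = Add(Mul(6189, Pow(10100, -1)), Mul(Mul(Rational(1, 79), -204), Pow(-4195, -1))) = Add(Mul(6189, Rational(1, 10100)), Mul(Rational(-204, 79), Rational(-1, 4195))) = Add(Rational(6189, 10100), Rational(204, 331405)) = Rational(410625189, 669438100)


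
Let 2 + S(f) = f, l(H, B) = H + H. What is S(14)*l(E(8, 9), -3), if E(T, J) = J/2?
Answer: 108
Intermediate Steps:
E(T, J) = J/2 (E(T, J) = J*(1/2) = J/2)
l(H, B) = 2*H
S(f) = -2 + f
S(14)*l(E(8, 9), -3) = (-2 + 14)*(2*((1/2)*9)) = 12*(2*(9/2)) = 12*9 = 108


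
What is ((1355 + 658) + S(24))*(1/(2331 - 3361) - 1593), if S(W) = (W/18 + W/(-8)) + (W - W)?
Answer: -4950266447/1545 ≈ -3.2041e+6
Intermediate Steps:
S(W) = -5*W/72 (S(W) = (W*(1/18) + W*(-⅛)) + 0 = (W/18 - W/8) + 0 = -5*W/72 + 0 = -5*W/72)
((1355 + 658) + S(24))*(1/(2331 - 3361) - 1593) = ((1355 + 658) - 5/72*24)*(1/(2331 - 3361) - 1593) = (2013 - 5/3)*(1/(-1030) - 1593) = 6034*(-1/1030 - 1593)/3 = (6034/3)*(-1640791/1030) = -4950266447/1545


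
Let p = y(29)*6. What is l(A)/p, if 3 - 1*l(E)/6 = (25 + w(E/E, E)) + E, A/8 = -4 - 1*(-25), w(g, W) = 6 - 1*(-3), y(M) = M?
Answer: -199/29 ≈ -6.8621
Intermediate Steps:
w(g, W) = 9 (w(g, W) = 6 + 3 = 9)
p = 174 (p = 29*6 = 174)
A = 168 (A = 8*(-4 - 1*(-25)) = 8*(-4 + 25) = 8*21 = 168)
l(E) = -186 - 6*E (l(E) = 18 - 6*((25 + 9) + E) = 18 - 6*(34 + E) = 18 + (-204 - 6*E) = -186 - 6*E)
l(A)/p = (-186 - 6*168)/174 = (-186 - 1008)*(1/174) = -1194*1/174 = -199/29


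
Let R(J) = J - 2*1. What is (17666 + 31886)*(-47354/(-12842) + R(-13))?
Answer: -3599358176/6421 ≈ -5.6056e+5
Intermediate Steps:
R(J) = -2 + J (R(J) = J - 2 = -2 + J)
(17666 + 31886)*(-47354/(-12842) + R(-13)) = (17666 + 31886)*(-47354/(-12842) + (-2 - 13)) = 49552*(-47354*(-1/12842) - 15) = 49552*(23677/6421 - 15) = 49552*(-72638/6421) = -3599358176/6421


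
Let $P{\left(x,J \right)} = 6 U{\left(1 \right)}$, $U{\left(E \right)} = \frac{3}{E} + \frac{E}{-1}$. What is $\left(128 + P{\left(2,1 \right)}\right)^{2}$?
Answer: $19600$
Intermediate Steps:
$U{\left(E \right)} = - E + \frac{3}{E}$ ($U{\left(E \right)} = \frac{3}{E} + E \left(-1\right) = \frac{3}{E} - E = - E + \frac{3}{E}$)
$P{\left(x,J \right)} = 12$ ($P{\left(x,J \right)} = 6 \left(\left(-1\right) 1 + \frac{3}{1}\right) = 6 \left(-1 + 3 \cdot 1\right) = 6 \left(-1 + 3\right) = 6 \cdot 2 = 12$)
$\left(128 + P{\left(2,1 \right)}\right)^{2} = \left(128 + 12\right)^{2} = 140^{2} = 19600$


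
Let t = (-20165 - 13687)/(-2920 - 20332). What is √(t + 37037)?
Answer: 4*√78222832142/5813 ≈ 192.45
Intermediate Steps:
t = 8463/5813 (t = -33852/(-23252) = -33852*(-1/23252) = 8463/5813 ≈ 1.4559)
√(t + 37037) = √(8463/5813 + 37037) = √(215304544/5813) = 4*√78222832142/5813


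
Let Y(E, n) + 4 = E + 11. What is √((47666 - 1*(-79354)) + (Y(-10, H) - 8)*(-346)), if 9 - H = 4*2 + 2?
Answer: √130826 ≈ 361.70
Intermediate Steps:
H = -1 (H = 9 - (4*2 + 2) = 9 - (8 + 2) = 9 - 1*10 = 9 - 10 = -1)
Y(E, n) = 7 + E (Y(E, n) = -4 + (E + 11) = -4 + (11 + E) = 7 + E)
√((47666 - 1*(-79354)) + (Y(-10, H) - 8)*(-346)) = √((47666 - 1*(-79354)) + ((7 - 10) - 8)*(-346)) = √((47666 + 79354) + (-3 - 8)*(-346)) = √(127020 - 11*(-346)) = √(127020 + 3806) = √130826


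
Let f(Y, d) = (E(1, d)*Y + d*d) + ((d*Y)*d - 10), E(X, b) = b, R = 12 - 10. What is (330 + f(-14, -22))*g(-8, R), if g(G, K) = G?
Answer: 45312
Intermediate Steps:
R = 2
f(Y, d) = -10 + d² + Y*d + Y*d² (f(Y, d) = (d*Y + d*d) + ((d*Y)*d - 10) = (Y*d + d²) + ((Y*d)*d - 10) = (d² + Y*d) + (Y*d² - 10) = (d² + Y*d) + (-10 + Y*d²) = -10 + d² + Y*d + Y*d²)
(330 + f(-14, -22))*g(-8, R) = (330 + (-10 + (-22)² - 14*(-22) - 14*(-22)²))*(-8) = (330 + (-10 + 484 + 308 - 14*484))*(-8) = (330 + (-10 + 484 + 308 - 6776))*(-8) = (330 - 5994)*(-8) = -5664*(-8) = 45312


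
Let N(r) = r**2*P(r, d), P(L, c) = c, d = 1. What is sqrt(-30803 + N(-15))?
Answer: I*sqrt(30578) ≈ 174.87*I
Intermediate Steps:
N(r) = r**2 (N(r) = r**2*1 = r**2)
sqrt(-30803 + N(-15)) = sqrt(-30803 + (-15)**2) = sqrt(-30803 + 225) = sqrt(-30578) = I*sqrt(30578)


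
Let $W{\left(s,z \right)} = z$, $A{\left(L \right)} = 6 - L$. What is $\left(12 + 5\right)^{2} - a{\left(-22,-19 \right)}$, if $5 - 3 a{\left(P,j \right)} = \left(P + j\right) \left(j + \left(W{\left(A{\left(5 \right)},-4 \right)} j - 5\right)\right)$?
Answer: $- \frac{1270}{3} \approx -423.33$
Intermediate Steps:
$a{\left(P,j \right)} = \frac{5}{3} - \frac{\left(-5 - 3 j\right) \left(P + j\right)}{3}$ ($a{\left(P,j \right)} = \frac{5}{3} - \frac{\left(P + j\right) \left(j - \left(5 + 4 j\right)\right)}{3} = \frac{5}{3} - \frac{\left(P + j\right) \left(-5 - 3 j\right)}{3} = \frac{5}{3} - \frac{\left(-5 - 3 j\right) \left(P + j\right)}{3}$)
$\left(12 + 5\right)^{2} - a{\left(-22,-19 \right)} = \left(12 + 5\right)^{2} - \left(\frac{5}{3} + \left(-19\right)^{2} + \frac{5}{3} \left(-22\right) + \frac{5}{3} \left(-19\right) - -418\right) = 17^{2} - \left(\frac{5}{3} + 361 - \frac{110}{3} - \frac{95}{3} + 418\right) = 289 - \frac{2137}{3} = - \frac{1270}{3}$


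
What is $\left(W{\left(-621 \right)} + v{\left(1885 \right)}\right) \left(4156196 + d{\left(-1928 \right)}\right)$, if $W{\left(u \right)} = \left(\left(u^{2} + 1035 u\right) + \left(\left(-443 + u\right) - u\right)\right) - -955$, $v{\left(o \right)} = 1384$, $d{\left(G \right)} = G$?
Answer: $-1060160885064$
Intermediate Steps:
$W{\left(u \right)} = 512 + u^{2} + 1035 u$ ($W{\left(u \right)} = \left(\left(u^{2} + 1035 u\right) - 443\right) + 955 = \left(-443 + u^{2} + 1035 u\right) + 955 = 512 + u^{2} + 1035 u$)
$\left(W{\left(-621 \right)} + v{\left(1885 \right)}\right) \left(4156196 + d{\left(-1928 \right)}\right) = \left(\left(512 + \left(-621\right)^{2} + 1035 \left(-621\right)\right) + 1384\right) \left(4156196 - 1928\right) = \left(\left(512 + 385641 - 642735\right) + 1384\right) 4154268 = \left(-256582 + 1384\right) 4154268 = \left(-255198\right) 4154268 = -1060160885064$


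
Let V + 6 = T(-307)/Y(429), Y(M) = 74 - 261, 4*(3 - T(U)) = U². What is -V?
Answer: -8159/68 ≈ -119.99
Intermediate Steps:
T(U) = 3 - U²/4
Y(M) = -187
V = 8159/68 (V = -6 + (3 - ¼*(-307)²)/(-187) = -6 + (3 - ¼*94249)*(-1/187) = -6 + (3 - 94249/4)*(-1/187) = -6 - 94237/4*(-1/187) = -6 + 8567/68 = 8159/68 ≈ 119.99)
-V = -1*8159/68 = -8159/68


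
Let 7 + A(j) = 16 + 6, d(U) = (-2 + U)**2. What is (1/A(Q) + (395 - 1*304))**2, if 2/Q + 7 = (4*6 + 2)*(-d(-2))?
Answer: 1865956/225 ≈ 8293.1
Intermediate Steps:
Q = -2/423 (Q = 2/(-7 + (4*6 + 2)*(-(-2 - 2)**2)) = 2/(-7 + (24 + 2)*(-1*(-4)**2)) = 2/(-7 + 26*(-1*16)) = 2/(-7 + 26*(-16)) = 2/(-7 - 416) = 2/(-423) = 2*(-1/423) = -2/423 ≈ -0.0047281)
A(j) = 15 (A(j) = -7 + (16 + 6) = -7 + 22 = 15)
(1/A(Q) + (395 - 1*304))**2 = (1/15 + (395 - 1*304))**2 = (1/15 + (395 - 304))**2 = (1/15 + 91)**2 = (1366/15)**2 = 1865956/225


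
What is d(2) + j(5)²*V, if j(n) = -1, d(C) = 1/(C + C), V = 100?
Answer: 401/4 ≈ 100.25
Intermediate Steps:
d(C) = 1/(2*C)
d(2) + j(5)²*V = (½)/2 + (-1)²*100 = (½)*(½) + 1*100 = ¼ + 100 = 401/4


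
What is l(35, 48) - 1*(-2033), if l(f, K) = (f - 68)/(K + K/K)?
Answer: 99584/49 ≈ 2032.3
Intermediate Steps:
l(f, K) = (-68 + f)/(1 + K) (l(f, K) = (-68 + f)/(K + 1) = (-68 + f)/(1 + K))
l(35, 48) - 1*(-2033) = (-68 + 35)/(1 + 48) - 1*(-2033) = -33/49 + 2033 = 99584/49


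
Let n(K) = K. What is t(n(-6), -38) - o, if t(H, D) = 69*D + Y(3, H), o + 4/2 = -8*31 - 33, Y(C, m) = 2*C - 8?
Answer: -2341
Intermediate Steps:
Y(C, m) = -8 + 2*C
o = -283 (o = -2 + (-8*31 - 33) = -2 + (-248 - 33) = -2 - 281 = -283)
t(H, D) = -2 + 69*D (t(H, D) = 69*D + (-8 + 2*3) = 69*D + (-8 + 6) = 69*D - 2 = -2 + 69*D)
t(n(-6), -38) - o = (-2 + 69*(-38)) - 1*(-283) = (-2 - 2622) + 283 = -2624 + 283 = -2341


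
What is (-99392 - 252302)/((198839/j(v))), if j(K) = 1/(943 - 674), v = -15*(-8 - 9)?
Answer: -351694/53487691 ≈ -0.0065752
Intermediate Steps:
v = 255 (v = -15*(-17) = 255)
j(K) = 1/269
(-99392 - 252302)/((198839/j(v))) = (-99392 - 252302)/((198839/(1/269))) = -351694/(198839*269) = -351694/53487691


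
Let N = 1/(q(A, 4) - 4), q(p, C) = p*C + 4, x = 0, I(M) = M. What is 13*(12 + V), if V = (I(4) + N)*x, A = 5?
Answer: 156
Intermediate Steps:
q(p, C) = 4 + C*p (q(p, C) = C*p + 4 = 4 + C*p)
N = 1/20 (N = 1/((4 + 4*5) - 4) = 1/((4 + 20) - 4) = 1/(24 - 4) = 1/20 ≈ 0.050000)
V = 0 (V = (4 + 1/20)*0 = (81/20)*0 = 0)
13*(12 + V) = 13*(12 + 0) = 13*12 = 156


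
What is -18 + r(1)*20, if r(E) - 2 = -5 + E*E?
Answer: -58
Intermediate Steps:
r(E) = -3 + E² (r(E) = 2 + (-5 + E*E) = 2 + (-5 + E²) = -3 + E²)
-18 + r(1)*20 = -18 + (-3 + 1²)*20 = -18 + (-3 + 1)*20 = -18 - 2*20 = -18 - 40 = -58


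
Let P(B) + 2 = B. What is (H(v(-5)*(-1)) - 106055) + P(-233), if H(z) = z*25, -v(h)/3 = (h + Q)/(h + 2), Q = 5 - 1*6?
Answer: -106140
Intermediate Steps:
Q = -1 (Q = 5 - 6 = -1)
v(h) = -3*(-1 + h)/(2 + h) (v(h) = -3*(h - 1)/(h + 2) = -3*(-1 + h)/(2 + h))
P(B) = -2 + B
H(z) = 25*z
(H(v(-5)*(-1)) - 106055) + P(-233) = (25*((3*(1 - 1*(-5))/(2 - 5))*(-1)) - 106055) + (-2 - 233) = (25*((3*(1 + 5)/(-3))*(-1)) - 106055) - 235 = (25*((3*(-⅓)*6)*(-1)) - 106055) - 235 = (25*(-6*(-1)) - 106055) - 235 = (25*6 - 106055) - 235 = (150 - 106055) - 235 = -105905 - 235 = -106140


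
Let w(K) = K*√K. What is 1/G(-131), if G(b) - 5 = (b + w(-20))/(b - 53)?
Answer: 193384/1112601 - 7360*I*√5/1112601 ≈ 0.17381 - 0.014792*I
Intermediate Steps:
w(K) = K^(3/2)
G(b) = 5 + (b - 40*I*√5)/(-53 + b) (G(b) = 5 + (b + (-20)^(3/2))/(b - 53) = 5 + (b - 40*I*√5)/(-53 + b))
1/G(-131) = 1/((-265 + 6*(-131) - 40*I*√5)/(-53 - 131)) = 1/((-265 - 786 - 40*I*√5)/(-184)) = 1/(-(-1051 - 40*I*√5)/184) = 1/(1051/184 + 5*I*√5/23)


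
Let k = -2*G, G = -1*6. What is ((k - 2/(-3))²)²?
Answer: 2085136/81 ≈ 25742.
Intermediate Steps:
G = -6
k = 12 (k = -2*(-6) = 12)
((k - 2/(-3))²)² = ((12 - 2/(-3))²)² = ((12 - 2*(-⅓))²)² = ((12 + ⅔)²)² = ((38/3)²)² = (1444/9)² = 2085136/81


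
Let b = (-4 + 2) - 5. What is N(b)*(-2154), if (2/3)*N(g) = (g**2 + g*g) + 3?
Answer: -326331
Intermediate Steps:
b = -7 (b = -2 - 5 = -7)
N(g) = 9/2 + 3*g**2 (N(g) = 3*((g**2 + g*g) + 3)/2 = 3*((g**2 + g**2) + 3)/2 = 3*(2*g**2 + 3)/2 = 3*(3 + 2*g**2)/2 = 9/2 + 3*g**2)
N(b)*(-2154) = (9/2 + 3*(-7)**2)*(-2154) = (9/2 + 3*49)*(-2154) = (9/2 + 147)*(-2154) = (303/2)*(-2154) = -326331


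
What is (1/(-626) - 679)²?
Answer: 180671753025/391876 ≈ 4.6104e+5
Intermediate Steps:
(1/(-626) - 679)² = (-1/626 - 679)² = (-425055/626)² = 180671753025/391876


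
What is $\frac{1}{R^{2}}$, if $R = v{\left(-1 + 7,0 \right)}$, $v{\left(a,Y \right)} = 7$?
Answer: $\frac{1}{49} \approx 0.020408$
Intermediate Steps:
$R = 7$
$\frac{1}{R^{2}} = \frac{1}{7^{2}} = \frac{1}{49}$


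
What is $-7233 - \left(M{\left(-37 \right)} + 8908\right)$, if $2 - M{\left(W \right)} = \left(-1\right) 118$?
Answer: $-16261$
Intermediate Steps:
$M{\left(W \right)} = 120$ ($M{\left(W \right)} = 2 - \left(-1\right) 118 = 2 - -118 = 2 + 118 = 120$)
$-7233 - \left(M{\left(-37 \right)} + 8908\right) = -7233 - \left(120 + 8908\right) = -7233 - 9028 = -16261$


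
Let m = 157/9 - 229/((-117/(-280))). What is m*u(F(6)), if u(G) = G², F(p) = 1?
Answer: -20693/39 ≈ -530.59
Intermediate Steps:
m = -20693/39 (m = 157*(⅑) - 229/((-117*(-1/280))) = 157/9 - 229/117/280 = 157/9 - 229*280/117 = 157/9 - 64120/117 = -20693/39 ≈ -530.59)
m*u(F(6)) = -20693/39*1² = -20693/39*1 = -20693/39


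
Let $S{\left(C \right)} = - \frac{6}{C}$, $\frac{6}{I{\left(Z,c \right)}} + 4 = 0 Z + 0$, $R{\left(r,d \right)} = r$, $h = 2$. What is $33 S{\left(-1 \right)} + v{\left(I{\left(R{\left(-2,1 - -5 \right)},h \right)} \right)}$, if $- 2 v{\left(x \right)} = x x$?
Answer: $\frac{1575}{8} \approx 196.88$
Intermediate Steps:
$I{\left(Z,c \right)} = - \frac{3}{2}$ ($I{\left(Z,c \right)} = \frac{6}{-4 + \left(0 Z + 0\right)} = \frac{6}{-4 + \left(0 + 0\right)} = \frac{6}{-4 + 0} = \frac{6}{-4} = 6 \left(- \frac{1}{4}\right) = - \frac{3}{2}$)
$v{\left(x \right)} = - \frac{x^{2}}{2}$ ($v{\left(x \right)} = - \frac{x x}{2} = - \frac{x^{2}}{2}$)
$33 S{\left(-1 \right)} + v{\left(I{\left(R{\left(-2,1 - -5 \right)},h \right)} \right)} = 33 \left(- \frac{6}{-1}\right) - \frac{\left(- \frac{3}{2}\right)^{2}}{2} = 33 \left(\left(-6\right) \left(-1\right)\right) - \frac{9}{8} = 33 \cdot 6 - \frac{9}{8} = 198 - \frac{9}{8} = \frac{1575}{8}$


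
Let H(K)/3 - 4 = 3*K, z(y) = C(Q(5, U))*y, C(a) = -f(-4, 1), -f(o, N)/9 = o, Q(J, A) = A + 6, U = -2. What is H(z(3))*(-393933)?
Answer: 378175680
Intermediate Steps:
Q(J, A) = 6 + A
f(o, N) = -9*o
C(a) = -36 (C(a) = -(-9)*(-4) = -1*36 = -36)
z(y) = -36*y
H(K) = 12 + 9*K (H(K) = 12 + 3*(3*K) = 12 + 9*K)
H(z(3))*(-393933) = (12 + 9*(-36*3))*(-393933) = (12 + 9*(-108))*(-393933) = (12 - 972)*(-393933) = -960*(-393933) = 378175680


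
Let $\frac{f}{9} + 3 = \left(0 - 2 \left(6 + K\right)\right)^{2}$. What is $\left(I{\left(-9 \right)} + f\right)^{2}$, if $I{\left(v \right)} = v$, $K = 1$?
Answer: $2985984$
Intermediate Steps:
$f = 1737$ ($f = -27 + 9 \left(0 - 2 \left(6 + 1\right)\right)^{2} = -27 + 9 \left(0 - 14\right)^{2} = -27 + 9 \left(-14\right)^{2} = -27 + 9 \cdot 196 = -27 + 1764 = 1737$)
$\left(I{\left(-9 \right)} + f\right)^{2} = \left(-9 + 1737\right)^{2} = 1728^{2} = 2985984$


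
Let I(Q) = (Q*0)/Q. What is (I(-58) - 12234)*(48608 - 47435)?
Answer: -14350482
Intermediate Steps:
I(Q) = 0 (I(Q) = 0/Q = 0)
(I(-58) - 12234)*(48608 - 47435) = (0 - 12234)*(48608 - 47435) = -12234*1173 = -14350482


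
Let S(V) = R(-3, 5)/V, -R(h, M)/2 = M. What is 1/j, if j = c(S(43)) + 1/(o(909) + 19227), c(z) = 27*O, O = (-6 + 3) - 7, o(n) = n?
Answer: -20136/5436719 ≈ -0.0037037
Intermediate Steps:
R(h, M) = -2*M
O = -10 (O = -3 - 7 = -10)
S(V) = -10/V (S(V) = (-2*5)/V = -10/V)
c(z) = -270 (c(z) = 27*(-10) = -270)
j = -5436719/20136 (j = -270 + 1/(909 + 19227) = -270 + 1/20136 = -5436719/20136 ≈ -270.00)
1/j = 1/(-5436719/20136) = -20136/5436719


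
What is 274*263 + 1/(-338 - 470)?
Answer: 58226095/808 ≈ 72062.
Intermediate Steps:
274*263 + 1/(-338 - 470) = 72062 + 1/(-808) = 72062 - 1/808 = 58226095/808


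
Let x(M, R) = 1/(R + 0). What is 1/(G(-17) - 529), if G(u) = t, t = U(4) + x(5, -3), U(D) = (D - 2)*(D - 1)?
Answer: -3/1570 ≈ -0.0019108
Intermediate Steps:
x(M, R) = 1/R
U(D) = (-1 + D)*(-2 + D) (U(D) = (-2 + D)*(-1 + D) = (-1 + D)*(-2 + D))
t = 17/3 (t = (2 + 4² - 3*4) + 1/(-3) = (2 + 16 - 12) - ⅓ = 6 - ⅓ = 17/3 ≈ 5.6667)
G(u) = 17/3
1/(G(-17) - 529) = 1/(17/3 - 529) = 1/(-1570/3) = -3/1570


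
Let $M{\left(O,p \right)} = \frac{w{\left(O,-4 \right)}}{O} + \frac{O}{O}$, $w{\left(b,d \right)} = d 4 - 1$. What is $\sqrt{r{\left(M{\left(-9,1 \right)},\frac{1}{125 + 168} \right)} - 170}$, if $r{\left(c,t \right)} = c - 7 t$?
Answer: $\frac{i \sqrt{129135355}}{879} \approx 12.928 i$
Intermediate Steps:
$w{\left(b,d \right)} = -1 + 4 d$ ($w{\left(b,d \right)} = 4 d - 1 = -1 + 4 d$)
$M{\left(O,p \right)} = 1 - \frac{17}{O}$ ($M{\left(O,p \right)} = \frac{-1 + 4 \left(-4\right)}{O} + \frac{O}{O} = \frac{-1 - 16}{O} + 1 = - \frac{17}{O} + 1 = 1 - \frac{17}{O}$)
$\sqrt{r{\left(M{\left(-9,1 \right)},\frac{1}{125 + 168} \right)} - 170} = \sqrt{\left(\frac{-17 - 9}{-9} - \frac{7}{125 + 168}\right) - 170} = \sqrt{\left(\left(- \frac{1}{9}\right) \left(-26\right) - \frac{7}{293}\right) - 170} = \sqrt{\left(\frac{26}{9} - \frac{7}{293}\right) - 170} = \sqrt{\frac{7555}{2637} - 170} = \sqrt{- \frac{440735}{2637}} = \frac{i \sqrt{129135355}}{879}$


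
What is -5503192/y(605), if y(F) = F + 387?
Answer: -687899/124 ≈ -5547.6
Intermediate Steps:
y(F) = 387 + F
-5503192/y(605) = -5503192/(387 + 605) = -5503192/992 = -5503192*1/992 = -687899/124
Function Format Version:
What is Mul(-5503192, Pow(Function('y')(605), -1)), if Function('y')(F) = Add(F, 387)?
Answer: Rational(-687899, 124) ≈ -5547.6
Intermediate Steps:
Function('y')(F) = Add(387, F)
Mul(-5503192, Pow(Function('y')(605), -1)) = Mul(-5503192, Pow(Add(387, 605), -1)) = Mul(-5503192, Pow(992, -1)) = Mul(-5503192, Rational(1, 992)) = Rational(-687899, 124)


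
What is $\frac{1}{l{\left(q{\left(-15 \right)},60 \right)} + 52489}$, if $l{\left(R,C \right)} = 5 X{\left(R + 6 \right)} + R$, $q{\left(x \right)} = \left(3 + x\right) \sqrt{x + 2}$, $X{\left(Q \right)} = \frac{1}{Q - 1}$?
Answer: $\frac{5 i + 12 \sqrt{13}}{2 \left(130289 i + 314964 \sqrt{13}\right)} \approx 1.9052 \cdot 10^{-5} + 1.5663 \cdot 10^{-8} i$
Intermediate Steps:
$X{\left(Q \right)} = \frac{1}{-1 + Q}$
$q{\left(x \right)} = \sqrt{2 + x} \left(3 + x\right)$ ($q{\left(x \right)} = \left(3 + x\right) \sqrt{2 + x} = \sqrt{2 + x} \left(3 + x\right)$)
$l{\left(R,C \right)} = R + \frac{5}{5 + R}$ ($l{\left(R,C \right)} = \frac{5}{-1 + \left(R + 6\right)} + R = \frac{5}{-1 + \left(6 + R\right)} + R = \frac{5}{5 + R} + R = R + \frac{5}{5 + R}$)
$\frac{1}{l{\left(q{\left(-15 \right)},60 \right)} + 52489} = \frac{1}{\frac{5 + \sqrt{2 - 15} \left(3 - 15\right) \left(5 + \sqrt{2 - 15} \left(3 - 15\right)\right)}{5 + \sqrt{2 - 15} \left(3 - 15\right)} + 52489} = \frac{1}{\frac{5 + \sqrt{-13} \left(-12\right) \left(5 + \sqrt{-13} \left(-12\right)\right)}{5 + \sqrt{-13} \left(-12\right)} + 52489} = \frac{1}{\frac{5 + i \sqrt{13} \left(-12\right) \left(5 + i \sqrt{13} \left(-12\right)\right)}{5 + i \sqrt{13} \left(-12\right)} + 52489} = \frac{1}{\frac{5 + - 12 i \sqrt{13} \left(5 - 12 i \sqrt{13}\right)}{5 - 12 i \sqrt{13}} + 52489} = \frac{1}{\frac{5 - 12 i \sqrt{13} \left(5 - 12 i \sqrt{13}\right)}{5 - 12 i \sqrt{13}} + 52489} = \frac{1}{52489 + \frac{5 - 12 i \sqrt{13} \left(5 - 12 i \sqrt{13}\right)}{5 - 12 i \sqrt{13}}}$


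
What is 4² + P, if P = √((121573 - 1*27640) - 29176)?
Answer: 16 + 29*√77 ≈ 270.47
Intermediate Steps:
P = 29*√77 (P = √((121573 - 27640) - 29176) = √(93933 - 29176) = √64757 = 29*√77 ≈ 254.47)
4² + P = 4² + 29*√77 = 16 + 29*√77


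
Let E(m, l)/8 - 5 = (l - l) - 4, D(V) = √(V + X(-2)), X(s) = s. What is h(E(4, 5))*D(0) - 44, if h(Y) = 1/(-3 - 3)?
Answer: -44 - I*√2/6 ≈ -44.0 - 0.2357*I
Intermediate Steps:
D(V) = √(-2 + V) (D(V) = √(V - 2) = √(-2 + V))
E(m, l) = 8 (E(m, l) = 40 + 8*((l - l) - 4) = 40 + 8*(0 - 4) = 40 + 8*(-4) = 40 - 32 = 8)
h(Y) = -⅙ (h(Y) = 1/(-6) = -⅙)
h(E(4, 5))*D(0) - 44 = -√(-2 + 0)/6 - 44 = -I*√2/6 - 44 = -44 - I*√2/6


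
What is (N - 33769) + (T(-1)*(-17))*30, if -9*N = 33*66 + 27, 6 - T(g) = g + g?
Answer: -38094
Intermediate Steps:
T(g) = 6 - 2*g (T(g) = 6 - (g + g) = 6 - 2*g)
N = -245 (N = -(33*66 + 27)/9 = -(2178 + 27)/9 = -⅑*2205 = -245)
(N - 33769) + (T(-1)*(-17))*30 = (-245 - 33769) + ((6 - 2*(-1))*(-17))*30 = -34014 + ((6 + 2)*(-17))*30 = -34014 + (8*(-17))*30 = -34014 - 136*30 = -34014 - 4080 = -38094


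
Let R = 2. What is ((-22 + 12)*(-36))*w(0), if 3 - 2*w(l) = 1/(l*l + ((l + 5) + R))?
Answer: 3600/7 ≈ 514.29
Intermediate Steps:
w(l) = 3/2 - 1/(2*(7 + l + l²)) (w(l) = 3/2 - 1/(2*(l*l + ((l + 5) + 2))) = 3/2 - 1/(2*(l² + ((5 + l) + 2))) = 3/2 - 1/(2*(l² + (7 + l))) = 3/2 - 1/(2*(7 + l + l²)))
((-22 + 12)*(-36))*w(0) = ((-22 + 12)*(-36))*((20 + 3*0 + 3*0²)/(2*(7 + 0 + 0²))) = (-10*(-36))*((20 + 0 + 3*0)/(2*(7 + 0 + 0))) = 360*((½)*(20 + 0 + 0)/7) = 360*((½)*(⅐)*20) = 360*(10/7) = 3600/7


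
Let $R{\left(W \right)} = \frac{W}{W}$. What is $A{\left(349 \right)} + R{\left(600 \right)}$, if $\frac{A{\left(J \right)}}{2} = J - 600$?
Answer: $-501$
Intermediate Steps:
$R{\left(W \right)} = 1$
$A{\left(J \right)} = -1200 + 2 J$ ($A{\left(J \right)} = 2 \left(J - 600\right) = 2 \left(-600 + J\right) = -1200 + 2 J$)
$A{\left(349 \right)} + R{\left(600 \right)} = \left(-1200 + 2 \cdot 349\right) + 1 = \left(-1200 + 698\right) + 1 = -502 + 1 = -501$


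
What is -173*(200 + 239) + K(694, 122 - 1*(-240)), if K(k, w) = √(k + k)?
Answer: -75947 + 2*√347 ≈ -75910.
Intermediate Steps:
K(k, w) = √2*√k (K(k, w) = √(2*k) = √2*√k)
-173*(200 + 239) + K(694, 122 - 1*(-240)) = -173*(200 + 239) + √2*√694 = -173*439 + 2*√347 = -75947 + 2*√347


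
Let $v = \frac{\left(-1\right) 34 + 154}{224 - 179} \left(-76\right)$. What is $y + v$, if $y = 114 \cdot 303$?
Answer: $\frac{103018}{3} \approx 34339.0$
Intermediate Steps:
$v = - \frac{608}{3}$ ($v = \frac{-34 + 154}{45} \left(-76\right) = 120 \cdot \frac{1}{45} \left(-76\right) = \frac{8}{3} \left(-76\right) = - \frac{608}{3} \approx -202.67$)
$y = 34542$
$y + v = 34542 - \frac{608}{3} = \frac{103018}{3}$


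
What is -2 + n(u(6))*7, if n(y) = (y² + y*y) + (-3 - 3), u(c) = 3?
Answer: 82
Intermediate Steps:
n(y) = -6 + 2*y² (n(y) = (y² + y²) - 6 = 2*y² - 6 = -6 + 2*y²)
-2 + n(u(6))*7 = -2 + (-6 + 2*3²)*7 = -2 + (-6 + 2*9)*7 = -2 + (-6 + 18)*7 = -2 + 12*7 = -2 + 84 = 82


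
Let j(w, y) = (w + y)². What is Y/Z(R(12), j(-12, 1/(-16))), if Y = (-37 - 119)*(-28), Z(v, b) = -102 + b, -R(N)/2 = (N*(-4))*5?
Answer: 159744/1591 ≈ 100.40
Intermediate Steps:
R(N) = 40*N (R(N) = -2*N*(-4)*5 = -2*(-4*N)*5 = -(-40)*N = 40*N)
Y = 4368 (Y = -156*(-28) = 4368)
Y/Z(R(12), j(-12, 1/(-16))) = 4368/(-102 + (-12 + 1/(-16))²) = 4368/(-102 + (-12 - 1/16)²) = 4368/(-102 + (-193/16)²) = 4368/(-102 + 37249/256) = 4368/(11137/256) = 4368*(256/11137) = 159744/1591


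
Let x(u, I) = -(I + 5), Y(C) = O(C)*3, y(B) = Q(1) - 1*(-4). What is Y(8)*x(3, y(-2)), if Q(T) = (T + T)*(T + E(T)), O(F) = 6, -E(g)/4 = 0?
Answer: -198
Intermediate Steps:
E(g) = 0 (E(g) = -4*0 = 0)
Q(T) = 2*T**2 (Q(T) = (T + T)*(T + 0) = (2*T)*T = 2*T**2)
y(B) = 6 (y(B) = 2*1**2 - 1*(-4) = 2*1 + 4 = 2 + 4 = 6)
Y(C) = 18 (Y(C) = 6*3 = 18)
x(u, I) = -5 - I (x(u, I) = -(5 + I) = -5 - I)
Y(8)*x(3, y(-2)) = 18*(-5 - 1*6) = 18*(-5 - 6) = 18*(-11) = -198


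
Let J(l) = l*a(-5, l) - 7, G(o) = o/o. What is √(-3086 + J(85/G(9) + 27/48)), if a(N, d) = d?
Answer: √1082353/16 ≈ 65.023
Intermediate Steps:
G(o) = 1
J(l) = -7 + l² (J(l) = l*l - 7 = l² - 7 = -7 + l²)
√(-3086 + J(85/G(9) + 27/48)) = √(-3086 + (-7 + (85/1 + 27/48)²)) = √(-3086 + (-7 + (85*1 + 27*(1/48))²)) = √(-3086 + (-7 + (85 + 9/16)²)) = √(-3086 + (-7 + (1369/16)²)) = √(-3086 + (-7 + 1874161/256)) = √(-3086 + 1872369/256) = √(1082353/256) = √1082353/16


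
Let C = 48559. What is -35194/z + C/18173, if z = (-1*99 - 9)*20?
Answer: 372234001/19626840 ≈ 18.966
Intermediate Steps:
z = -2160 (z = (-99 - 9)*20 = -108*20 = -2160)
-35194/z + C/18173 = -35194/(-2160) + 48559/18173 = -35194*(-1/2160) + 48559*(1/18173) = 17597/1080 + 48559/18173 = 372234001/19626840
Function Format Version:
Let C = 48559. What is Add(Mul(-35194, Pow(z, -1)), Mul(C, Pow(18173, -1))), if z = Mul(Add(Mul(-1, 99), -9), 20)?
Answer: Rational(372234001, 19626840) ≈ 18.966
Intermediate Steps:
z = -2160 (z = Mul(Add(-99, -9), 20) = Mul(-108, 20) = -2160)
Add(Mul(-35194, Pow(z, -1)), Mul(C, Pow(18173, -1))) = Add(Mul(-35194, Pow(-2160, -1)), Mul(48559, Pow(18173, -1))) = Add(Mul(-35194, Rational(-1, 2160)), Mul(48559, Rational(1, 18173))) = Add(Rational(17597, 1080), Rational(48559, 18173)) = Rational(372234001, 19626840)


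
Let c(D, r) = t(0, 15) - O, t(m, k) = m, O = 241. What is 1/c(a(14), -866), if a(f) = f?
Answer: -1/241 ≈ -0.0041494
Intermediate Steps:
c(D, r) = -241 (c(D, r) = 0 - 1*241 = 0 - 241 = -241)
1/c(a(14), -866) = 1/(-241) = -1/241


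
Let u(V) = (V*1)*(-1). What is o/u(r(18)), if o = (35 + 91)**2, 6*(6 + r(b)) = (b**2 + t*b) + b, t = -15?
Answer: -2646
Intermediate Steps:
r(b) = -6 - 7*b/3 + b**2/6 (r(b) = -6 + ((b**2 - 15*b) + b)/6 = -6 + (b**2 - 14*b)/6 = -6 + (-7*b/3 + b**2/6) = -6 - 7*b/3 + b**2/6)
o = 15876 (o = 126**2 = 15876)
u(V) = -V (u(V) = V*(-1) = -V)
o/u(r(18)) = 15876/((-(-6 - 7/3*18 + (1/6)*18**2))) = 15876/((-(-6 - 42 + (1/6)*324))) = 15876/((-(-6 - 42 + 54))) = 15876/((-1*6)) = 15876/(-6) = 15876*(-1/6) = -2646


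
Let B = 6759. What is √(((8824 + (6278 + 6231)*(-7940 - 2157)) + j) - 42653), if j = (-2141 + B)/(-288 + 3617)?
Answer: 6*I*√38891647346010/3329 ≈ 11240.0*I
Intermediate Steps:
j = 4618/3329 (j = (-2141 + 6759)/(-288 + 3617) = 4618/3329 ≈ 1.3872)
√(((8824 + (6278 + 6231)*(-7940 - 2157)) + j) - 42653) = √(((8824 + (6278 + 6231)*(-7940 - 2157)) + 4618/3329) - 42653) = √(((8824 + 12509*(-10097)) + 4618/3329) - 42653) = √(((8824 - 126303373) + 4618/3329) - 42653) = √((-126294549 + 4618/3329) - 42653) = √(-420434549003/3329 - 42653) = √(-420576540840/3329) = 6*I*√38891647346010/3329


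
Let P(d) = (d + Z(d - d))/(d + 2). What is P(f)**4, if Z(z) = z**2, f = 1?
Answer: 1/81 ≈ 0.012346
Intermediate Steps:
P(d) = d/(2 + d) (P(d) = (d + (d - d)**2)/(d + 2) = (d + 0**2)/(2 + d) = (d + 0)/(2 + d) = d/(2 + d))
P(f)**4 = (1/(2 + 1))**4 = (1/3)**4 = 1/81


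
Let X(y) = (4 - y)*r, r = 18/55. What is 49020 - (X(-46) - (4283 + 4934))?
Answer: 640427/11 ≈ 58221.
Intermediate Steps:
r = 18/55 (r = 18*(1/55) = 18/55 ≈ 0.32727)
X(y) = 72/55 - 18*y/55 (X(y) = (4 - y)*(18/55) = 72/55 - 18*y/55)
49020 - (X(-46) - (4283 + 4934)) = 49020 - ((72/55 - 18/55*(-46)) - (4283 + 4934)) = 49020 - ((72/55 + 828/55) - 1*9217) = 49020 - (180/11 - 9217) = 49020 - 1*(-101207/11) = 49020 + 101207/11 = 640427/11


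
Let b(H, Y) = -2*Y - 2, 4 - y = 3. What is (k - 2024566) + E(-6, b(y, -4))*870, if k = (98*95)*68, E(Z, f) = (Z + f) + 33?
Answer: -1362776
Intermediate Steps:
y = 1 (y = 4 - 1*3 = 4 - 3 = 1)
b(H, Y) = -2 - 2*Y
E(Z, f) = 33 + Z + f
k = 633080 (k = 9310*68 = 633080)
(k - 2024566) + E(-6, b(y, -4))*870 = (633080 - 2024566) + (33 - 6 + (-2 - 2*(-4)))*870 = -1391486 + (33 - 6 + (-2 + 8))*870 = -1391486 + (33 - 6 + 6)*870 = -1391486 + 33*870 = -1391486 + 28710 = -1362776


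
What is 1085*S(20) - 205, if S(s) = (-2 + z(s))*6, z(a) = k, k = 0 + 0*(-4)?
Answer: -13225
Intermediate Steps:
k = 0 (k = 0 + 0 = 0)
z(a) = 0
S(s) = -12 (S(s) = (-2 + 0)*6 = -2*6 = -12)
1085*S(20) - 205 = 1085*(-12) - 205 = -13020 - 205 = -13225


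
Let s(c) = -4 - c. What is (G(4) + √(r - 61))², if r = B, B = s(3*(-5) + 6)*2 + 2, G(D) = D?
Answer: -33 + 56*I ≈ -33.0 + 56.0*I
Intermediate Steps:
B = 12 (B = (-4 - (3*(-5) + 6))*2 + 2 = (-4 - (-15 + 6))*2 + 2 = (-4 - 1*(-9))*2 + 2 = (-4 + 9)*2 + 2 = 5*2 + 2 = 10 + 2 = 12)
r = 12
(G(4) + √(r - 61))² = (4 + √(12 - 61))² = (4 + √(-49))² = (4 + 7*I)²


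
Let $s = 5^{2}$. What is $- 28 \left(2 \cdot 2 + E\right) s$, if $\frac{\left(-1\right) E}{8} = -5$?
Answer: $-30800$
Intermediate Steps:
$E = 40$ ($E = \left(-8\right) \left(-5\right) = 40$)
$s = 25$
$- 28 \left(2 \cdot 2 + E\right) s = - 28 \left(2 \cdot 2 + 40\right) 25 = - 28 \left(4 + 40\right) 25 = \left(-28\right) 44 \cdot 25 = \left(-1232\right) 25 = -30800$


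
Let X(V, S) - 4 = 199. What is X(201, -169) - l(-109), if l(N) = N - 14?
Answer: 326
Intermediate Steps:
X(V, S) = 203 (X(V, S) = 4 + 199 = 203)
l(N) = -14 + N
X(201, -169) - l(-109) = 203 - (-14 - 109) = 203 - 1*(-123) = 203 + 123 = 326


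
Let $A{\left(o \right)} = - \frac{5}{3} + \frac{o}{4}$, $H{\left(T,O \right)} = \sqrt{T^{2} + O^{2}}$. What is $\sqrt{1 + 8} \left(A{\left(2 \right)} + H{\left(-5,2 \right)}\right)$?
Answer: $- \frac{7}{2} + 3 \sqrt{29} \approx 12.655$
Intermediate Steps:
$H{\left(T,O \right)} = \sqrt{O^{2} + T^{2}}$
$A{\left(o \right)} = - \frac{5}{3} + \frac{o}{4}$ ($A{\left(o \right)} = \left(-5\right) \frac{1}{3} + o \frac{1}{4} = - \frac{5}{3} + \frac{o}{4}$)
$\sqrt{1 + 8} \left(A{\left(2 \right)} + H{\left(-5,2 \right)}\right) = \sqrt{1 + 8} \left(\left(- \frac{5}{3} + \frac{1}{4} \cdot 2\right) + \sqrt{2^{2} + \left(-5\right)^{2}}\right) = \sqrt{9} \left(\left(- \frac{5}{3} + \frac{1}{2}\right) + \sqrt{4 + 25}\right) = 3 \left(- \frac{7}{6} + \sqrt{29}\right) = - \frac{7}{2} + 3 \sqrt{29}$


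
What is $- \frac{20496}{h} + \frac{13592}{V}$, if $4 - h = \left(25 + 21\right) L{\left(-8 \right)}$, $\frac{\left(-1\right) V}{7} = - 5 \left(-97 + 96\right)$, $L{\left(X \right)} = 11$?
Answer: $- \frac{3052912}{8785} \approx -347.51$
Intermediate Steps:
$V = -35$ ($V = - 7 \left(- 5 \left(-97 + 96\right)\right) = - 7 \left(\left(-5\right) \left(-1\right)\right) = \left(-7\right) 5 = -35$)
$h = -502$ ($h = 4 - \left(25 + 21\right) 11 = 4 - 46 \cdot 11 = 4 - 506 = -502$)
$- \frac{20496}{h} + \frac{13592}{V} = - \frac{20496}{-502} + \frac{13592}{-35} = \left(-20496\right) \left(- \frac{1}{502}\right) + 13592 \left(- \frac{1}{35}\right) = \frac{10248}{251} - \frac{13592}{35} = - \frac{3052912}{8785}$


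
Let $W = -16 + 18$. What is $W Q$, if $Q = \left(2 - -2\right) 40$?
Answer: $320$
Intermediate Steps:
$W = 2$
$Q = 160$ ($Q = \left(2 + 2\right) 40 = 4 \cdot 40 = 160$)
$W Q = 2 \cdot 160 = 320$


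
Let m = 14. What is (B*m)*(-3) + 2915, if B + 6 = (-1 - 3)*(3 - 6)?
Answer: 2663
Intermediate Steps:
B = 6 (B = -6 + (-1 - 3)*(3 - 6) = -6 - 4*(-3) = -6 + 12 = 6)
(B*m)*(-3) + 2915 = (6*14)*(-3) + 2915 = 84*(-3) + 2915 = -252 + 2915 = 2663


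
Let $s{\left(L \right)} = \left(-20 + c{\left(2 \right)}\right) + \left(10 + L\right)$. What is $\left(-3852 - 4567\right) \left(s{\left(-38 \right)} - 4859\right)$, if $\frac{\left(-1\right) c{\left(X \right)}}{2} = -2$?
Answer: $41278357$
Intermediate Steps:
$c{\left(X \right)} = 4$ ($c{\left(X \right)} = \left(-2\right) \left(-2\right) = 4$)
$s{\left(L \right)} = -6 + L$ ($s{\left(L \right)} = \left(-20 + 4\right) + \left(10 + L\right) = -16 + \left(10 + L\right) = -6 + L$)
$\left(-3852 - 4567\right) \left(s{\left(-38 \right)} - 4859\right) = \left(-3852 - 4567\right) \left(\left(-6 - 38\right) - 4859\right) = - 8419 \left(-44 - 4859\right) = \left(-8419\right) \left(-4903\right) = 41278357$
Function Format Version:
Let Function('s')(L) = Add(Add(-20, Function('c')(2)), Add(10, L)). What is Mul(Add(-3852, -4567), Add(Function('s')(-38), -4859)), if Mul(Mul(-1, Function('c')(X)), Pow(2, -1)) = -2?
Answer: 41278357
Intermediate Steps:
Function('c')(X) = 4 (Function('c')(X) = Mul(-2, -2) = 4)
Function('s')(L) = Add(-6, L) (Function('s')(L) = Add(Add(-20, 4), Add(10, L)) = Add(-16, Add(10, L)) = Add(-6, L))
Mul(Add(-3852, -4567), Add(Function('s')(-38), -4859)) = Mul(Add(-3852, -4567), Add(Add(-6, -38), -4859)) = Mul(-8419, Add(-44, -4859)) = Mul(-8419, -4903) = 41278357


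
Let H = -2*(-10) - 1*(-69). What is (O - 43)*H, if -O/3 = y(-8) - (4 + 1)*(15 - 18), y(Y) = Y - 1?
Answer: -5429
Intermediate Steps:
y(Y) = -1 + Y
O = -18 (O = -3*((-1 - 8) - (4 + 1)*(15 - 18)) = -3*(-9 - 5*(-3)) = -3*(-9 - 1*(-15)) = -3*(-9 + 15) = -3*6 = -18)
H = 89 (H = 20 + 69 = 89)
(O - 43)*H = (-18 - 43)*89 = -61*89 = -5429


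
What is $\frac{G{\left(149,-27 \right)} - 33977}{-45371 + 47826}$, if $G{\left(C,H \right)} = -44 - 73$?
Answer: $- \frac{34094}{2455} \approx -13.888$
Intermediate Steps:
$G{\left(C,H \right)} = -117$
$\frac{G{\left(149,-27 \right)} - 33977}{-45371 + 47826} = \frac{-117 - 33977}{-45371 + 47826} = - \frac{34094}{2455}$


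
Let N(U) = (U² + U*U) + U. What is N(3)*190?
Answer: 3990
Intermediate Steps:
N(U) = U + 2*U² (N(U) = (U² + U²) + U = 2*U² + U = U + 2*U²)
N(3)*190 = (3*(1 + 2*3))*190 = (3*(1 + 6))*190 = (3*7)*190 = 21*190 = 3990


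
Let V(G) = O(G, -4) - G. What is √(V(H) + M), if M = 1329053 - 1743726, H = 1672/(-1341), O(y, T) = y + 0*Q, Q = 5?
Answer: I*√414673 ≈ 643.95*I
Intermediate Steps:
O(y, T) = y (O(y, T) = y + 0*5 = y + 0 = y)
H = -1672/1341 (H = 1672*(-1/1341) = -1672/1341 ≈ -1.2468)
V(G) = 0 (V(G) = G - G = 0)
M = -414673
√(V(H) + M) = √(0 - 414673) = √(-414673) = I*√414673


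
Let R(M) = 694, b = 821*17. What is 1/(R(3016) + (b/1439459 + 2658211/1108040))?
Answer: 1594978150360/1110756687011969 ≈ 0.0014359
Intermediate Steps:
b = 13957
1/(R(3016) + (b/1439459 + 2658211/1108040)) = 1/(694 + (13957/1439459 + 2658211/1108040)) = 1/(694 + 3841850662129/1594978150360) = 1/(1110756687011969/1594978150360) = 1594978150360/1110756687011969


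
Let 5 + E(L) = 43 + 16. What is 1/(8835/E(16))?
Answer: 18/2945 ≈ 0.0061121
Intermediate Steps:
E(L) = 54 (E(L) = -5 + (43 + 16) = -5 + 59 = 54)
1/(8835/E(16)) = 1/(8835/54) = 1/(8835*(1/54)) = 1/(2945/18) = 18/2945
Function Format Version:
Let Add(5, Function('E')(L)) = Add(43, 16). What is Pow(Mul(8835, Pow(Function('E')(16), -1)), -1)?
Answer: Rational(18, 2945) ≈ 0.0061121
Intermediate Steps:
Function('E')(L) = 54 (Function('E')(L) = Add(-5, Add(43, 16)) = Add(-5, 59) = 54)
Pow(Mul(8835, Pow(Function('E')(16), -1)), -1) = Pow(Mul(8835, Pow(54, -1)), -1) = Pow(Mul(8835, Rational(1, 54)), -1) = Pow(Rational(2945, 18), -1) = Rational(18, 2945)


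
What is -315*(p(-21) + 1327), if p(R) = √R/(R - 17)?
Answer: -418005 + 315*I*√21/38 ≈ -4.1801e+5 + 37.987*I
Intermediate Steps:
p(R) = √R/(-17 + R)
-315*(p(-21) + 1327) = -315*(√(-21)/(-17 - 21) + 1327) = -315*((I*√21)/(-38) + 1327) = -315*((I*√21)*(-1/38) + 1327) = -315*(-I*√21/38 + 1327) = -315*(1327 - I*√21/38) = -418005 + 315*I*√21/38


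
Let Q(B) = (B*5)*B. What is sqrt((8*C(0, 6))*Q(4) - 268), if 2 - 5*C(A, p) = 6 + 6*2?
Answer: 2*I*sqrt(579) ≈ 48.125*I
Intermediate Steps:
C(A, p) = -16/5 (C(A, p) = 2/5 - (6 + 6*2)/5 = 2/5 - (6 + 12)/5 = 2/5 - 1/5*18 = 2/5 - 18/5 = -16/5)
Q(B) = 5*B**2 (Q(B) = (5*B)*B = 5*B**2)
sqrt((8*C(0, 6))*Q(4) - 268) = sqrt((8*(-16/5))*(5*4**2) - 268) = sqrt(-128*16 - 268) = sqrt(-128/5*80 - 268) = sqrt(-2048 - 268) = sqrt(-2316) = 2*I*sqrt(579)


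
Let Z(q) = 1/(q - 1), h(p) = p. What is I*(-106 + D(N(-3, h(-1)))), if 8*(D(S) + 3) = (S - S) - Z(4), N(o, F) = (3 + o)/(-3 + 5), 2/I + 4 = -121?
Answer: 2617/1500 ≈ 1.7447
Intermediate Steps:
I = -2/125 (I = 2/(-4 - 121) = 2/(-125) = 2*(-1/125) = -2/125 ≈ -0.016000)
N(o, F) = 3/2 + o/2 (N(o, F) = (3 + o)/2 = (3 + o)*(½) = 3/2 + o/2)
Z(q) = 1/(-1 + q)
D(S) = -73/24 (D(S) = -3 + ((S - S) - 1/(-1 + 4))/8 = -3 + (0 - 1/3)/8 = -3 + (0 - 1*⅓)/8 = -3 + (0 - ⅓)/8 = -3 + (⅛)*(-⅓) = -3 - 1/24 = -73/24)
I*(-106 + D(N(-3, h(-1)))) = -2*(-106 - 73/24)/125 = -2/125*(-2617/24) = 2617/1500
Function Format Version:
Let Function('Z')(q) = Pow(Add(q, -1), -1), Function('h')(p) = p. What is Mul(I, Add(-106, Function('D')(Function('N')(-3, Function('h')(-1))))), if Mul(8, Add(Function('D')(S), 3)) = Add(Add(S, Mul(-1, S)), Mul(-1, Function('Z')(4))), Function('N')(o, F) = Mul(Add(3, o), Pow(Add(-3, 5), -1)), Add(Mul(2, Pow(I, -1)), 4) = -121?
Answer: Rational(2617, 1500) ≈ 1.7447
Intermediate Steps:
I = Rational(-2, 125) (I = Mul(2, Pow(Add(-4, -121), -1)) = Mul(2, Pow(-125, -1)) = Mul(2, Rational(-1, 125)) = Rational(-2, 125) ≈ -0.016000)
Function('N')(o, F) = Add(Rational(3, 2), Mul(Rational(1, 2), o)) (Function('N')(o, F) = Mul(Add(3, o), Pow(2, -1)) = Mul(Add(3, o), Rational(1, 2)) = Add(Rational(3, 2), Mul(Rational(1, 2), o)))
Function('Z')(q) = Pow(Add(-1, q), -1)
Function('D')(S) = Rational(-73, 24) (Function('D')(S) = Add(-3, Mul(Rational(1, 8), Add(Add(S, Mul(-1, S)), Mul(-1, Pow(Add(-1, 4), -1))))) = Add(-3, Mul(Rational(1, 8), Add(0, Mul(-1, Pow(3, -1))))) = Add(-3, Mul(Rational(1, 8), Add(0, Mul(-1, Rational(1, 3))))) = Add(-3, Mul(Rational(1, 8), Add(0, Rational(-1, 3)))) = Add(-3, Mul(Rational(1, 8), Rational(-1, 3))) = Add(-3, Rational(-1, 24)) = Rational(-73, 24))
Mul(I, Add(-106, Function('D')(Function('N')(-3, Function('h')(-1))))) = Mul(Rational(-2, 125), Add(-106, Rational(-73, 24))) = Mul(Rational(-2, 125), Rational(-2617, 24)) = Rational(2617, 1500)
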